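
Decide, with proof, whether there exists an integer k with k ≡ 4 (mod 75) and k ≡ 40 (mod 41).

The moduli 75 and 41 are coprime, so by the Chinese Remainder Theorem a unique solution modulo 3075 exists.
Any solution of the first congruence is k = 4 + 75t; substituting into the second, 75t ≡ 40 − 4 ≡ 36 (mod 41).
75 ≡ 34 (mod 41), so this reads 34t ≡ 36 (mod 41). Since 34·35 = 1190 = 29·41 + 1, the inverse of 34 mod 41 is 35.
Multiplying by 35: t ≡ 35·36 = 1260 ≡ 30 (mod 41).
With t = 30: k = 4 + 75·30 = 2254.
Check: 2254 mod 75 = 4, 2254 mod 41 = 40. ✓

k = 2254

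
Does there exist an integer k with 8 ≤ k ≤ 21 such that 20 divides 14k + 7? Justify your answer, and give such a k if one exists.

No such integer k in that range exists.

For k = 8, 9, …, 21 the values of 14k + 7 modulo 20 are 19, 13, 7, 1, 15, 9, 3, 17, 11, 5, 19, 13, 7, 1 respectively.
The residue 0 does not occur, so no k in [8, 21] makes 14k + 7 a multiple of 20.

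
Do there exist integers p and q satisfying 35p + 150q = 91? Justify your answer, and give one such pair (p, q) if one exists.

gcd(35, 150) = 5, so every integer of the form 35p + 150q is a multiple of 5.
But 91 = 5·18 + 1, so 5 ∤ 91.
So the equation is unsolvable over ℤ.

No such integers exist.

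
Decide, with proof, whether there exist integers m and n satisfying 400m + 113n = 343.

m = 26, n = -89

400 and 113 are coprime, so 400m + 113n ranges over all of ℤ.
Run the Euclidean algorithm on 400 and 113: 400 = 3·113 + 61, 113 = 1·61 + 52, 61 = 1·52 + 9, 52 = 5·9 + 7, 9 = 1·7 + 2, 7 = 3·2 + 1, 2 = 2·1 + 0.
Unwinding: 1 = 7 − 3·2 = 7 − 3·(9 − 1·7) = −3·9 + 4·7 = −3·9 + 4·(52 − 5·9) = 4·52 − 23·9 = 4·52 − 23·(61 − 1·52) = −23·61 + 27·52 = −23·61 + 27·(113 − 1·61) = 27·113 − 50·61 = 27·113 − 50·(400 − 3·113) = −50·400 + 177·113, i.e. 400·(-50) + 113·177 = 1.
Scaling by 343 gives the particular solution (m, n) = (-17150, 60711).
Shifting by a multiple of (113, −400) keeps it a solution: m = -17150 + 152·113 = 26, n = 60711 − 152·400 = -89.
Indeed 400·26 + 113·(-89) = 10400 − 10057 = 343.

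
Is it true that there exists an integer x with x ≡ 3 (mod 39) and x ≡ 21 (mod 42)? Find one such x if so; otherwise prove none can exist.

x = 315

The moduli are not coprime: gcd(39, 42) = 3. Compatibility requires 3 ∣ (21 − 3) = 18, which holds, so solutions exist.
Write x = 3 + 39t. Then 39t ≡ 21 − 3 ≡ 18 (mod 42); dividing through by 3 gives 13t ≡ 6 (mod 14).
Since 13·13 = 169 = 12·14 + 1, the inverse of 13 mod 14 is 13.
Multiplying by 13: t ≡ 13·6 = 78 ≡ 8 (mod 14).
Then x = 3 + 39·8 = 315.
Indeed 315 ≡ 3 (mod 39) and 315 ≡ 21 (mod 42).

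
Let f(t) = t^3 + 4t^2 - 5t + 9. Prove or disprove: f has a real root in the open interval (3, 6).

The endpoint values f(3) = 57 and f(6) = 339 are both positive. Claim: f(t) > 0 for every t in (3, 6).
Substitute t = 3 + u, where 0 < u < 3 on the interval. Expanding, f(3 + u) = u^3 + 13u^2 + 46u + 57.
The nonzero coefficients here are all positive, so for u > 0 every term is positive (or zero), and the constant term 57 is strictly positive.
So f is strictly positive on (3, 6); no root exists in the interval.

No.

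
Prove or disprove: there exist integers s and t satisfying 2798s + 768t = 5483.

gcd(2798, 768) = 2, so every integer of the form 2798s + 768t is a multiple of 2.
But 5483 = 2·2741 + 1, so 2 ∤ 5483.
So the equation is unsolvable over ℤ.

No, no such integers exist.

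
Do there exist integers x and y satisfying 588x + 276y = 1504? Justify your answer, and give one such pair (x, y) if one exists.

No such integers exist.

Both 588 and 276 are divisible by gcd(588, 276) = 12, hence so is any combination 588x + 276y.
However 1504 leaves remainder 4 on division by 12.
So the equation is unsolvable over ℤ.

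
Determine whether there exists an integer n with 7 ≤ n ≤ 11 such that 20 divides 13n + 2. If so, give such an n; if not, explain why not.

No, no such integer n in that range exists.

At n = 7, 13·7 + 2 = 93 ≡ 13 (mod 20), and each step in n adds 13, giving residues 13, 6, 19, 12, 5 for n = 7, 8, …, 11.
The residue 0 does not occur, so no n in [7, 11] makes 13n + 2 a multiple of 20.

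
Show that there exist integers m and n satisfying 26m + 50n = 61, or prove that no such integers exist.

No such integers exist.

Both 26 and 50 are divisible by gcd(26, 50) = 2, hence so is any combination 26m + 50n.
But 61 = 2·30 + 1, so 2 ∤ 61.
Hence no integers m, n satisfy the equation.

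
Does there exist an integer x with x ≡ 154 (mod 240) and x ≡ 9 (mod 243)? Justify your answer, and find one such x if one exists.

Reduce both congruences modulo 3, which divides 240 and 243: they say x ≡ 154 (mod 3) and x ≡ 9 (mod 3).
These are incompatible: 154 − 9 = 145 is not divisible by 3.
Therefore no such x exists.

No such integer exists.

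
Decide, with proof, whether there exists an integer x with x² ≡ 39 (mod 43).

43 is prime, so by Euler's criterion 39 is a square mod 43 iff 39^((43−1)/2) = 39^21 ≡ 1 (mod 43).
Squaring successively (mod 43): 39^2 = 1521 ≡ 16; 39^4 ≡ 16² = 256 ≡ 41; 39^8 ≡ 41² = 1681 ≡ 4; 39^16 ≡ 4² = 16 ≡ 16.
Since 21 = 16 + 4 + 1, 39^21 ≡ 16 · 41 · 39; multiplying out mod 43: 16·41 = 656 ≡ 11, then 11·39 = 429 ≡ 42. Thus 39^21 ≡ 42 ≡ −1 (mod 43).
The value −1 means 39 is a non-residue modulo 43, so x² ≡ 39 (mod 43) is impossible.

No, no such integer exists.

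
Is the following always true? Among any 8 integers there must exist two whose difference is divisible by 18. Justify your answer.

No, the set {69, 70, 71, 72, 73, 74, 75, 76} is a counterexample.

Consider the 8 integers 69, 70, …, 76. They lie in distinct residue classes modulo 18, since 8 ≤ 18.
No two share a residue, so no pair has difference divisible by 18; the claim fails for this set.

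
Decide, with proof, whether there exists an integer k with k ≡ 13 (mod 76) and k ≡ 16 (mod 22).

No such integer exists.

gcd(76, 22) = 2. If k ≡ 13 (mod 76) and k ≡ 16 (mod 22), then k ≡ 13 (mod 2) and k ≡ 16 (mod 2).
However 13 ≡ 1 and 16 ≡ 0 (mod 2), and 1 ≠ 0.
Therefore no such k exists.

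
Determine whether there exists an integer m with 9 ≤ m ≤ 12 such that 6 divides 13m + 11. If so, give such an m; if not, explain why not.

At m = 9, 13·9 + 11 = 128 ≡ 2 (mod 6), and each step in m adds 13 ≡ 1 (mod 6), giving residues 2, 3, 4, 5 for m = 9, 10, 11, 12.
None is 0, so 6 never divides 13m + 11 on this range.

There is no such integer m in that range.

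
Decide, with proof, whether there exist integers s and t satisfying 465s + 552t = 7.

gcd(465, 552) = 3, so every integer of the form 465s + 552t is a multiple of 3.
But 7 is not a multiple of 3 (it leaves remainder 1).
Hence no integers s, t satisfy the equation.

No such integers exist.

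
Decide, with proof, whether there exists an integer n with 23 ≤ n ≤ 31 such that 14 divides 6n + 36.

n = 29

Try n = 29: 6·29 + 36 = 210 = 15·14, which is divisible by 14.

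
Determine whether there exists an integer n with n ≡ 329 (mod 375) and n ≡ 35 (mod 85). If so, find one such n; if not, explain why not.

No such integer exists.

Reduce both congruences modulo 5, which divides 375 and 85: they say n ≡ 329 (mod 5) and n ≡ 35 (mod 5).
These are incompatible: 329 − 35 = 294 is not divisible by 5.
So no integer satisfies both congruences.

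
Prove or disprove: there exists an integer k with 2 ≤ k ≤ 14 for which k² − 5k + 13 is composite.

k = 7

At k = 7: 7² − 5·7 + 13 = 27 = 3·9, which is composite.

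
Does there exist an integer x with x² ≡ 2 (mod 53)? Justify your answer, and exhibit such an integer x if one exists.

No, no such integer exists.

53 is prime, so by Euler's criterion 2 is a square mod 53 iff 2^((53−1)/2) = 2^26 ≡ 1 (mod 53).
Repeated squaring mod 53: 2^2 = 4 ≡ 4; 2^4 ≡ 4² = 16 ≡ 16; 2^8 ≡ 16² = 256 ≡ 44; 2^16 ≡ 44² = 1936 ≡ 28.
Since 26 = 16 + 8 + 2, 2^26 ≡ 28 · 44 · 4; multiplying out mod 53: 28·44 = 1232 ≡ 13, then 13·4 = 52 ≡ 52. Thus 2^26 ≡ 52 ≡ −1 (mod 53).
By Euler's criterion 2 is a quadratic non-residue mod 53: no x satisfies x² ≡ 2 (mod 53).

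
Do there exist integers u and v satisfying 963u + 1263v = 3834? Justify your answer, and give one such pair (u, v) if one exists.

u = 63, v = -45

Since gcd(963, 1263) = 3 and 3834 = 3·1278, Bézout's identity guarantees a solution.
Dividing through by 3 reduces the equation to 321u + 421v = 1278.
Euclidean algorithm: 421 = 1·321 + 100, 321 = 3·100 + 21, 100 = 4·21 + 16, 21 = 1·16 + 5, 16 = 3·5 + 1, 5 = 5·1 + 0.
Back-substituting, 1 = 16 − 3·5 = 16 − 3·(21 − 1·16) = −3·21 + 4·16 = −3·21 + 4·(100 − 4·21) = 4·100 − 19·21 = 4·100 − 19·(321 − 3·100) = −19·321 + 61·100 = −19·321 + 61·(421 − 1·321) = 61·421 − 80·321; that is, 321·(-80) + 421·61 = 1.
Multiplying through by 1278: u = (-80)·1278 = -102240, v = 61·1278 = 77958 is a solution.
Shifting by a multiple of (421, −321) keeps it a solution: u = -102240 + 243·421 = 63, v = 77958 − 243·321 = -45.
Check: 963·63 + 1263·(-45) = 60669 − 56835 = 3834. ✓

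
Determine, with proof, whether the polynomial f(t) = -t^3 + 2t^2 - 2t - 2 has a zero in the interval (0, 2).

f has no root in that interval.

f(0) = -2 and f(2) = -6, both negative.
The derivative f'(t) = -3t^2 + 4t - 2 is a quadratic with discriminant 4² − 4·(-3)·(-2) = -8 < 0; it never vanishes, so it is always negative (sign of the leading coefficient).
So f is strictly decreasing; between 0 and 2 its values lie between f(0) = -2 and f(2) = -6, all negative. Therefore f has no root in (0, 2).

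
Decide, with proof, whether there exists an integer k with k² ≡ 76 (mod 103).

k = 30

k = 30 works: 30² = 900, and 900 − 76 = 824 = 8·103.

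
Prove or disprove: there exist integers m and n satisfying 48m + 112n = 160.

gcd(48, 112) = 16, and 16 divides 160, so integer solutions exist.
Dividing through by 16 reduces the equation to 3m + 7n = 10.
Dividing repeatedly: 7 = 2·3 + 1, 3 = 3·1 + 0.
Working back up the chain: 1 = 7 − 2·3. So 3·(-2) + 7·1 = 1.
Times 10: 3·(-20) + 7·10 = 10, so (-20, 10) solves it.
The general solution is m = -20 + 7k, n = 10 − 3k; taking k = 3 gives the smaller pair m = 1, n = 1.
Check: 48·1 + 112·1 = 48 + 112 = 160. ✓

m = 1, n = 1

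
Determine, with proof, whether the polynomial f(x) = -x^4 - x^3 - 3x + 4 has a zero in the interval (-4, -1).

f(-4) = -176 and f(-1) = 7, which have opposite signs.
Since f is a polynomial it is continuous on [-4, -1].
By the Intermediate Value Theorem f must vanish at some point of (-4, -1).

Such a root exists.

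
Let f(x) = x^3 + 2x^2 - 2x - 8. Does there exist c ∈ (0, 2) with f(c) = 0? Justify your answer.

Yes, f has a root in the interval.

f(0) = -8 and f(2) = 4, which have opposite signs.
f is continuous everywhere (it is a polynomial), in particular on [0, 2].
The Intermediate Value Theorem then guarantees some c ∈ (0, 2) with f(c) = 0.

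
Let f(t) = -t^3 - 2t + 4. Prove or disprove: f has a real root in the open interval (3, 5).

f(3) = -29 and f(5) = -131, both negative.
The derivative f'(t) = -3t^2 - 2 is a quadratic with discriminant 0² − 4·(-3)·(-2) = -24 < 0; it never vanishes, so it is always negative (sign of the leading coefficient).
So f is strictly decreasing; between 3 and 5 its values lie between f(3) = -29 and f(5) = -131, all negative. Therefore f has no root in (3, 5).

No such root exists.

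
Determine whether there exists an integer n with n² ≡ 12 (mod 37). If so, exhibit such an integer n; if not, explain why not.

n = 7 works: 7² = 49, and 49 − 12 = 37 = 1·37.

n = 7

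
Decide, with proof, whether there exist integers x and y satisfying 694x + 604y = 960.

Every value of 694x + 604y is a multiple of gcd(694, 604) = 2; since 2 ∣ 960, solutions exist.
Dividing through by 2 reduces the equation to 347x + 302y = 480.
Dividing repeatedly: 347 = 1·302 + 45, 302 = 6·45 + 32, 45 = 1·32 + 13, 32 = 2·13 + 6, 13 = 2·6 + 1, 6 = 6·1 + 0.
Unwinding: 1 = 13 − 2·6 = 13 − 2·(32 − 2·13) = −2·32 + 5·13 = −2·32 + 5·(45 − 1·32) = 5·45 − 7·32 = 5·45 − 7·(302 − 6·45) = −7·302 + 47·45 = −7·302 + 47·(347 − 1·302) = 47·347 − 54·302, i.e. 347·47 + 302·(-54) = 1.
Multiplying through by 480: x = 47·480 = 22560, y = (-54)·480 = -25920 is a solution.
Subtracting 74·302 from x and adding 74·347 to y gives the tidier solution (212, -242).
Check: 694·212 + 604·(-242) = 147128 − 146168 = 960. ✓

x = 212, y = -242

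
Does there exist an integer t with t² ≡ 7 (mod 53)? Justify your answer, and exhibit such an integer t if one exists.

t = 22

Take t = 22. Then 22² = 484 = 9·53 + 7, so 22² ≡ 7 (mod 53).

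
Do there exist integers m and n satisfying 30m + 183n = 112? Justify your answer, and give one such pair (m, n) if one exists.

No, no such integers exist.

gcd(30, 183) = 3, so every integer of the form 30m + 183n is a multiple of 3.
However 112 leaves remainder 1 on division by 3.
So the equation is unsolvable over ℤ.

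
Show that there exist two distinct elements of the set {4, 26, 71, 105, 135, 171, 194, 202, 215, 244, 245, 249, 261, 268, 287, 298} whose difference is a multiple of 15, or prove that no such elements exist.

4 and 244 are such a pair.

Reduce each element mod 15: 4↦4, 26↦11, 71↦11, 105↦0, 135↦0, 171↦6, 194↦14, 202↦7, 215↦5, 244↦4, 245↦5, 249↦9, 261↦6, 268↦13, 287↦2, 298↦13. The residue 4 repeats (at 4 and 244), and 244 − 4 = 240 = 16·15.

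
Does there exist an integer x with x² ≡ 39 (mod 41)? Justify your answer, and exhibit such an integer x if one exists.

x = 11

x = 11 works: 11² = 121, and 121 − 39 = 82 = 2·41.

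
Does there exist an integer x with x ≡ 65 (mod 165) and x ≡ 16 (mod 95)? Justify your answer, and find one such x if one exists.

No such integer exists.

gcd(165, 95) = 5. If x ≡ 65 (mod 165) and x ≡ 16 (mod 95), then x ≡ 65 (mod 5) and x ≡ 16 (mod 5).
These are incompatible: 65 − 16 = 49 is not divisible by 5.
Therefore no such x exists.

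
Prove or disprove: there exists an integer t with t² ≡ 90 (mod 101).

Apply Euler's criterion with the prime 101: 90 is a quadratic residue iff 90^50 ≡ 1 (mod 101), and a non-residue iff it is ≡ −1.
Squaring successively (mod 101): 90^2 = 8100 ≡ 20; 90^4 ≡ 20² = 400 ≡ 97; 90^8 ≡ 97² = 9409 ≡ 16; 90^16 ≡ 16² = 256 ≡ 54; 90^32 ≡ 54² = 2916 ≡ 88.
Since 50 = 32 + 16 + 2, 90^50 ≡ 88 · 54 · 20; multiplying out mod 101: 88·54 = 4752 ≡ 5, then 5·20 = 100 ≡ 100. Thus 90^50 ≡ 100 ≡ −1 (mod 101).
The value −1 means 90 is a non-residue modulo 101, so t² ≡ 90 (mod 101) is impossible.

No, no such integer exists.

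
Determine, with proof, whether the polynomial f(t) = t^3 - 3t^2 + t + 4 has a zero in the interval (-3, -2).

f has no root in that interval.

The endpoint values f(-3) = -53 and f(-2) = -18 are both negative. Claim: f(t) < 0 for every t in (-3, -2).
Substitute t = -2 − u, where 0 < u < 1 on the interval. Expanding, f(-2 − u) = -u^3 - 9u^2 - 25u - 18.
The nonzero coefficients here are all negative, so for u > 0 every term is negative (or zero), and the constant term -18 is strictly negative.
So f is strictly negative on (-3, -2); no root exists in the interval.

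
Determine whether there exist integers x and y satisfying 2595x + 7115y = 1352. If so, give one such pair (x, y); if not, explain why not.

No, no such integers exist.

Both 2595 and 7115 are divisible by gcd(2595, 7115) = 5, hence so is any combination 2595x + 7115y.
But 1352 = 5·270 + 2, so 5 ∤ 1352.
So the equation is unsolvable over ℤ.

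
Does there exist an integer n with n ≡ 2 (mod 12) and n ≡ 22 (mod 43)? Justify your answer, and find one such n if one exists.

Since 12 and 43 share no common factor, CRT says the pair of congruences has a solution (unique mod 516).
Any solution of the first congruence is n = 2 + 12t; substituting into the second, 12t ≡ 22 − 2 ≡ 20 (mod 43).
Invert 12 mod 43 by the Euclidean algorithm: 43 = 3·12 + 7, 12 = 1·7 + 5, 7 = 1·5 + 2, 5 = 2·2 + 1, 2 = 2·1 + 0; back-substituting, 1 = 5 − 2·2 = 5 − 2·(7 − 1·5) = −2·7 + 3·5 = −2·7 + 3·(12 − 1·7) = 3·12 − 5·7 = 3·12 − 5·(43 − 3·12) = −5·43 + 18·12. Hence 12·18 ≡ 1, so 12⁻¹ ≡ 18 (mod 43).
Therefore t ≡ 18·20 = 360 ≡ 16 (mod 43).
Taking t = 16 gives n = 2 + 12·16 = 194.
Verify: 194 = 16·12 + 2 and 194 = 4·43 + 22. ✓

n = 194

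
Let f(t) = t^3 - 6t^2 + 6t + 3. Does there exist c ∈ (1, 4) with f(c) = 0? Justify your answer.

f(1) = 4 and f(4) = -5, which have opposite signs.
f is continuous everywhere (it is a polynomial), in particular on [1, 4].
By the Intermediate Value Theorem, f takes the value 0 somewhere in the open interval.

Such a root exists.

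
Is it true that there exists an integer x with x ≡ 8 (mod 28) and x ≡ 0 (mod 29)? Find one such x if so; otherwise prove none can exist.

x = 232

gcd(28, 29) = 1, so the Chinese Remainder Theorem guarantees exactly one residue class mod 812 satisfying both.
Any solution of the first congruence is x = 8 + 28t; substituting into the second, 28t ≡ 0 − 8 ≡ 21 (mod 29).
Invert 28 mod 29 by the Euclidean algorithm: 29 = 1·28 + 1, 28 = 28·1 + 0; back-substituting, 1 = 29 − 1·28. Hence 28·(-1) ≡ 1, so 28⁻¹ ≡ -1 ≡ 28 (mod 29).
Therefore t ≡ 28·21 = 588 ≡ 8 (mod 29).
Taking t = 8 gives x = 8 + 28·8 = 232.
Check: 232 mod 28 = 8, 232 mod 29 = 0. ✓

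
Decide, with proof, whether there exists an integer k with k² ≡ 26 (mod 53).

There is no such integer.

Apply Euler's criterion with the prime 53: 26 is a quadratic residue iff 26^26 ≡ 1 (mod 53), and a non-residue iff it is ≡ −1.
Squaring successively (mod 53): 26^2 = 676 ≡ 40; 26^4 ≡ 40² = 1600 ≡ 10; 26^8 ≡ 10² = 100 ≡ 47; 26^16 ≡ 47² = 2209 ≡ 36.
Since 26 = 16 + 8 + 2, 26^26 ≡ 36 · 47 · 40; multiplying out mod 53: 36·47 = 1692 ≡ 49, then 49·40 = 1960 ≡ 52. Thus 26^26 ≡ 52 ≡ −1 (mod 53).
By Euler's criterion 26 is a quadratic non-residue mod 53: no k satisfies k² ≡ 26 (mod 53).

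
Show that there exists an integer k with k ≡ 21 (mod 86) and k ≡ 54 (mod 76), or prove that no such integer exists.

No such integer exists.

gcd(86, 76) = 2. If k ≡ 21 (mod 86) and k ≡ 54 (mod 76), then k ≡ 21 (mod 2) and k ≡ 54 (mod 2).
However 21 ≡ 1 and 54 ≡ 0 (mod 2), and 1 ≠ 0.
Hence the system has no solution.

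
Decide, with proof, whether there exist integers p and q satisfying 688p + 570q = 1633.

Any value of 688p + 570q is a multiple of gcd(688, 570) = 2.
But 1633 = 2·816 + 1, so 2 ∤ 1633.
Therefore 688p + 570q = 1633 has no solution in integers.

No, no such integers exist.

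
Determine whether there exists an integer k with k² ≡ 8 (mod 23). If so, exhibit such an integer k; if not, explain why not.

k = 13

Take k = 13. Then 13² = 169 = 7·23 + 8, so 13² ≡ 8 (mod 23).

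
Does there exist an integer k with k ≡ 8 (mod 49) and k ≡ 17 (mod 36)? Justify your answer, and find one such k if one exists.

gcd(49, 36) = 1, so the Chinese Remainder Theorem guarantees exactly one residue class mod 1764 satisfying both.
Write k = 8 + 49t and require 8 + 49t ≡ 17 (mod 36), i.e. 49t ≡ 9 (mod 36).
49 ≡ 13 (mod 36), so this reads 13t ≡ 9 (mod 36). Invert 13 mod 36 by the Euclidean algorithm: 36 = 2·13 + 10, 13 = 1·10 + 3, 10 = 3·3 + 1, 3 = 3·1 + 0; back-substituting, 1 = 10 − 3·3 = 10 − 3·(13 − 1·10) = −3·13 + 4·10 = −3·13 + 4·(36 − 2·13) = 4·36 − 11·13. Hence 13·(-11) ≡ 1, so 13⁻¹ ≡ -11 ≡ 25 (mod 36).
Therefore t ≡ 25·9 = 225 ≡ 9 (mod 36).
With t = 9: k = 8 + 49·9 = 449.
Verify: 449 = 9·49 + 8 and 449 = 12·36 + 17. ✓

k = 449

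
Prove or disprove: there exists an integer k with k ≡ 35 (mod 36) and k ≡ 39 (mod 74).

k = 1223

Here gcd(36, 74) = 2, and both 35 and 39 leave remainder 1 mod 2, so the system is consistent.
Write k = 35 + 36t. Then 36t ≡ 39 − 35 ≡ 4 (mod 74); dividing through by 2 gives 18t ≡ 2 (mod 37).
Note 18·35 = 630 ≡ 1 (mod 37) (as 630 − 1 = 17·37), so 18⁻¹ ≡ 35.
Therefore t ≡ 35·2 = 70 ≡ 33 (mod 37).
Then k = 35 + 36·33 = 1223.
Indeed 1223 ≡ 35 (mod 36) and 1223 ≡ 39 (mod 74).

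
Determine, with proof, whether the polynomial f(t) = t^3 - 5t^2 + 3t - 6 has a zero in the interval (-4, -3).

The endpoint values f(-4) = -162 and f(-3) = -87 are both negative. Claim: f(t) < 0 for every t in (-4, -3).
Substitute t = -3 − u, where 0 < u < 1 on the interval. Expanding, f(-3 − u) = -u^3 - 14u^2 - 60u - 87.
All 4 nonzero coefficients of this polynomial in u are negative; hence for u > 0 the value is a sum of negative terms (the constant -87 among them).
So f is strictly negative on (-4, -3); no root exists in the interval.

f has no root in that interval.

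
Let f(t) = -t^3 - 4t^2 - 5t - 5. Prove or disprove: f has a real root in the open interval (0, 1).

f(0) = -5 and f(1) = -15, both negative, so a sign-change argument is unavailable; we show f keeps this sign on the whole interval.
The nonzero coefficients of f are all negative, so for t > 0 every term of f(t) is negative (the constant term -5 strictly so).
So f is strictly negative on (0, 1); no root exists in the interval.

f has no root in that interval.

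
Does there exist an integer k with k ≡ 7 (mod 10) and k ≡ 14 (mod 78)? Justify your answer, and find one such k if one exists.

No such integer exists.

Reduce both congruences modulo 2, which divides 10 and 78: they say k ≡ 7 (mod 2) and k ≡ 14 (mod 2).
But 7 mod 2 = 1 while 14 mod 2 = 0, a contradiction.
Hence the system has no solution.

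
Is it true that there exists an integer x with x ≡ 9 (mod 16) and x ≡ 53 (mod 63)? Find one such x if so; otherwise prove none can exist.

x = 809

Since 16 and 63 share no common factor, CRT says the pair of congruences has a solution (unique mod 1008).
Write x = 9 + 16t and require 9 + 16t ≡ 53 (mod 63), i.e. 16t ≡ 44 (mod 63).
To invert 16 modulo 63: 63 = 3·16 + 15, 16 = 1·15 + 1, 15 = 15·1 + 0, and unwinding, 1 = 16 − 1·15 = 16 − (63 − 3·16) = −63 + 4·16. Thus 16⁻¹ ≡ 4 (mod 63).
Therefore t ≡ 4·44 = 176 ≡ 50 (mod 63).
Taking t = 50 gives x = 9 + 16·50 = 809.
Indeed 809 ≡ 9 (mod 16) and 809 ≡ 53 (mod 63).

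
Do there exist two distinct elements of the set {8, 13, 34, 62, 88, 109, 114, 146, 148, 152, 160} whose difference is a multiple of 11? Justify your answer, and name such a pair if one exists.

No such pair exists.

Residues mod 11: 8↦8, 13↦2, 34↦1, 62↦7, 88↦0, 109↦10, 114↦4, 146↦3, 148↦5, 152↦9, 160↦6.
All 11 residues are distinct, so no two elements differ by a multiple of 11.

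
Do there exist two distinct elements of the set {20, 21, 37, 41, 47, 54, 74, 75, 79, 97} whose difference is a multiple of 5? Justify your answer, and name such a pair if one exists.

The pair (20, 75) works.

20 mod 5 = 0 and 75 mod 5 = 0, so 75 − 20 = 55 = 11·5.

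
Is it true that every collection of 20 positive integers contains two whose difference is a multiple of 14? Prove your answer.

There are exactly 14 possible remainders on division by 14.
Placing 20 integers into 14 classes, some class receives at least two — say a and b.
Then a ≡ b (mod 14), i.e. 14 ∣ (a − b).

True.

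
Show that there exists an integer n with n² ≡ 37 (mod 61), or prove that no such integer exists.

61 is prime, so by Euler's criterion 37 is a square mod 61 iff 37^((61−1)/2) = 37^30 ≡ 1 (mod 61).
Squaring successively (mod 61): 37^2 = 1369 ≡ 27; 37^4 ≡ 27² = 729 ≡ 58; 37^8 ≡ 58² = 3364 ≡ 9; 37^16 ≡ 9² = 81 ≡ 20.
Since 30 = 16 + 8 + 4 + 2, 37^30 ≡ 20 · 9 · 58 · 27; multiplying out mod 61: 20·9 = 180 ≡ 58, then 58·58 = 3364 ≡ 9, then 9·27 = 243 ≡ 60. Thus 37^30 ≡ 60 ≡ −1 (mod 61).
The value −1 means 37 is a non-residue modulo 61, so n² ≡ 37 (mod 61) is impossible.

There is no such integer.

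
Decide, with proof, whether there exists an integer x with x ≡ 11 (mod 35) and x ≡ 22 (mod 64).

x = 2006

gcd(35, 64) = 1, so the Chinese Remainder Theorem guarantees exactly one residue class mod 2240 satisfying both.
Write x = 11 + 35t and require 11 + 35t ≡ 22 (mod 64), i.e. 35t ≡ 11 (mod 64).
Since 35·11 = 385 = 6·64 + 1, the inverse of 35 mod 64 is 11.
Therefore t ≡ 11·11 = 121 ≡ 57 (mod 64).
With t = 57: x = 11 + 35·57 = 2006.
Verify: 2006 = 57·35 + 11 and 2006 = 31·64 + 22. ✓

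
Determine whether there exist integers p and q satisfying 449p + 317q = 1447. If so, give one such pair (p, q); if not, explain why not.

p = 71, q = -96

Since gcd(449, 317) = 1, every integer is an integer combination of 449 and 317.
Euclidean algorithm: 449 = 1·317 + 132, 317 = 2·132 + 53, 132 = 2·53 + 26, 53 = 2·26 + 1, 26 = 26·1 + 0.
Unwinding: 1 = 53 − 2·26 = 53 − 2·(132 − 2·53) = −2·132 + 5·53 = −2·132 + 5·(317 − 2·132) = 5·317 − 12·132 = 5·317 − 12·(449 − 1·317) = −12·449 + 17·317, i.e. 449·(-12) + 317·17 = 1.
Scaling by 1447 gives the particular solution (p, q) = (-17364, 24599).
Adding 55·317 to p and subtracting 55·449 from q gives the tidier solution (71, -96).
Indeed 449·71 + 317·(-96) = 31879 − 30432 = 1447.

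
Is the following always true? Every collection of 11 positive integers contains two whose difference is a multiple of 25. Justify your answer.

Consider the 11 integers 121, 122, …, 131. They lie in distinct residue classes modulo 25, since 11 ≤ 25.
No two share a residue, so no pair has difference divisible by 25; the claim fails for this set.

No; for instance {121, 122, 123, 124, 125, 126, 127, 128, 129, 130, 131} is a counterexample.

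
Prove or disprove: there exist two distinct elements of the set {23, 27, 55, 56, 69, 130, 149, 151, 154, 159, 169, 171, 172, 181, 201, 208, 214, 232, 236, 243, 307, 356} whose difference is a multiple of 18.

Reduce each element mod 18: 23↦5, 27↦9, 55↦1, 56↦2, 69↦15, 130↦4, 149↦5, 151↦7, 154↦10, 159↦15, 169↦7, 171↦9, 172↦10, 181↦1, 201↦3, 208↦10, 214↦16, 232↦16, 236↦2, 243↦9, 307↦1, 356↦14. The residue 5 repeats (at 23 and 149), and 149 − 23 = 126 = 7·18.

The pair (23, 149) works.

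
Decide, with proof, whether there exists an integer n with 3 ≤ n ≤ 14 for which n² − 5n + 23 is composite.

The values for n = 3, 4, …, 14 are 17, 19, 23, 29, 37, 47, 59, 73, 89, 107, 127, 149, and each of these is prime.
So no value in the range makes the expression composite.

There is no such integer n in that range.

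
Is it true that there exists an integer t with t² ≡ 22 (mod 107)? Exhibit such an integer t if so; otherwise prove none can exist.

107 is prime, so by Euler's criterion 22 is a square mod 107 iff 22^((107−1)/2) = 22^53 ≡ 1 (mod 107).
Squaring successively (mod 107): 22^2 = 484 ≡ 56; 22^4 ≡ 56² = 3136 ≡ 33; 22^8 ≡ 33² = 1089 ≡ 19; 22^16 ≡ 19² = 361 ≡ 40; 22^32 ≡ 40² = 1600 ≡ 102.
Since 53 = 32 + 16 + 4 + 1, 22^53 ≡ 102 · 40 · 33 · 22; multiplying out mod 107: 102·40 = 4080 ≡ 14, then 14·33 = 462 ≡ 34, then 34·22 = 748 ≡ 106. Thus 22^53 ≡ 106 ≡ −1 (mod 107).
By Euler's criterion 22 is a quadratic non-residue mod 107: no t satisfies t² ≡ 22 (mod 107).

No, no such integer exists.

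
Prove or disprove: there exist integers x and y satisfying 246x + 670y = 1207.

Both 246 and 670 are divisible by gcd(246, 670) = 2, hence so is any combination 246x + 670y.
However 1207 leaves remainder 1 on division by 2.
Hence no integers x, y satisfy the equation.

No such integers exist.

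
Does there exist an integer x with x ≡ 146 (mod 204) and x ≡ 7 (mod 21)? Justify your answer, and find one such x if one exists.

There is no such integer.

Reduce both congruences modulo 3, which divides 204 and 21: they say x ≡ 146 (mod 3) and x ≡ 7 (mod 3).
These are incompatible: 146 − 7 = 139 is not divisible by 3.
Therefore no such x exists.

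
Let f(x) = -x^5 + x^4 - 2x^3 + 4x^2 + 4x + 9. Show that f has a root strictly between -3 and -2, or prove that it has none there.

f(-3) = 411 and f(-2) = 81, both positive, so a sign-change argument is unavailable; we show f keeps this sign on the whole interval.
Substitute x = -2 − u, where 0 < u < 1 on the interval. Expanding, f(-2 − u) = u^5 + 11u^4 + 50u^3 + 120u^2 + 148u + 81.
All 6 nonzero coefficients of this polynomial in u are positive; hence for u > 0 the value is a sum of positive terms (the constant 81 among them).
So f is strictly positive on (-3, -2); no root exists in the interval.

f has no root in that interval.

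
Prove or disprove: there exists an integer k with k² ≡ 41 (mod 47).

No such integer exists.

Apply Euler's criterion with the prime 47: 41 is a quadratic residue iff 41^23 ≡ 1 (mod 47), and a non-residue iff it is ≡ −1.
Repeated squaring mod 47: 41^2 = 1681 ≡ 36; 41^4 ≡ 36² = 1296 ≡ 27; 41^8 ≡ 27² = 729 ≡ 24; 41^16 ≡ 24² = 576 ≡ 12.
Since 23 = 16 + 4 + 2 + 1, 41^23 ≡ 12 · 27 · 36 · 41; multiplying out mod 47: 12·27 = 324 ≡ 42, then 42·36 = 1512 ≡ 8, then 8·41 = 328 ≡ 46. Thus 41^23 ≡ 46 ≡ −1 (mod 47).
The value −1 means 41 is a non-residue modulo 47, so k² ≡ 41 (mod 47) is impossible.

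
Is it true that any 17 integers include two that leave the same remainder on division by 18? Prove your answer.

No; for instance {51, 52, 53, 54, 55, 56, 57, 58, 59, 60, 61, 62, 63, 64, 65, 66, 67} is a counterexample.

Try 17 consecutive integers, 51, 52, …, 67. Their remainders mod 18 are 15, 16, 17, 0, 1, 2, 3, 4, 5, 6, 7, 8, 9, 10, 11, 12, 13 — pairwise different, as any 17 ≤ 18 consecutive integers have distinct residues.
Hence this collection has no pair with equal remainders mod 18, disproving the claim.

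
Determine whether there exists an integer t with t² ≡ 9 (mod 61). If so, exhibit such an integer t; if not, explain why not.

t = 58

t = 58 works: 58² = 3364, and 3364 − 9 = 3355 = 55·61.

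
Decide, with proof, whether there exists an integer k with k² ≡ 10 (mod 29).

29 is prime, so by Euler's criterion 10 is a square mod 29 iff 10^((29−1)/2) = 10^14 ≡ 1 (mod 29).
Repeated squaring mod 29: 10^2 = 100 ≡ 13; 10^4 ≡ 13² = 169 ≡ 24; 10^8 ≡ 24² = 576 ≡ 25.
Since 14 = 8 + 4 + 2, 10^14 ≡ 25 · 24 · 13; multiplying out mod 29: 25·24 = 600 ≡ 20, then 20·13 = 260 ≡ 28. Thus 10^14 ≡ 28 ≡ −1 (mod 29).
The value −1 means 10 is a non-residue modulo 29, so k² ≡ 10 (mod 29) is impossible.

There is no such integer.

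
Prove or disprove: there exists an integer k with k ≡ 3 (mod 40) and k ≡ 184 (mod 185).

There is no such integer.

Reduce both congruences modulo 5, which divides 40 and 185: they say k ≡ 3 (mod 5) and k ≡ 184 (mod 5).
These are incompatible: 3 − 184 = -181 is not divisible by 5.
So no integer satisfies both congruences.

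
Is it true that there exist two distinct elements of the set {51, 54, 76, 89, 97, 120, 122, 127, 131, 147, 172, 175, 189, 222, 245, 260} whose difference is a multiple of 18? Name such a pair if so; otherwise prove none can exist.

No, no such pair exists.

Reduce each element modulo 18: 51↦15, 54↦0, 76↦4, 89↦17, 97↦7, 120↦12, 122↦14, 127↦1, 131↦5, 147↦3, 172↦10, 175↦13, 189↦9, 222↦6, 245↦11, 260↦8.
These 16 residues are pairwise different, hence no difference of two elements is divisible by 18.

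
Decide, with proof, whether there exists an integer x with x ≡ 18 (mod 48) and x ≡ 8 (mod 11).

The moduli 48 and 11 are coprime, so by the Chinese Remainder Theorem a unique solution modulo 528 exists.
Any solution of the first congruence is x = 18 + 48t; substituting into the second, 48t ≡ 8 − 18 ≡ 1 (mod 11).
48 ≡ 4 (mod 11), so this reads 4t ≡ 1 (mod 11). To invert 4 modulo 11: 11 = 2·4 + 3, 4 = 1·3 + 1, 3 = 3·1 + 0, and unwinding, 1 = 4 − 1·3 = 4 − (11 − 2·4) = −11 + 3·4. Thus 4⁻¹ ≡ 3 (mod 11).
Therefore t ≡ 3·1 = 3 (mod 11).
With t = 3: x = 18 + 48·3 = 162.
Verify: 162 = 3·48 + 18 and 162 = 14·11 + 8. ✓

x = 162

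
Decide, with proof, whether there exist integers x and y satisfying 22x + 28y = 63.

No, no such integers exist.

Both 22 and 28 are divisible by gcd(22, 28) = 2, hence so is any combination 22x + 28y.
But 63 is not a multiple of 2 (it leaves remainder 1).
So the equation is unsolvable over ℤ.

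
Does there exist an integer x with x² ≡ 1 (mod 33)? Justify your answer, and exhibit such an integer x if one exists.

Take x = 1. Then 1² = 1, and since 0 ≤ 1 < 33 this is already reduced: 1² ≡ 1 (mod 33).

x = 1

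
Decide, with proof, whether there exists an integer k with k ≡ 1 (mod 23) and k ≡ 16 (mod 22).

k = 346

gcd(23, 22) = 1, so the Chinese Remainder Theorem guarantees exactly one residue class mod 506 satisfying both.
Any solution of the first congruence is k = 1 + 23t; substituting into the second, 23t ≡ 16 − 1 ≡ 15 (mod 22).
23 ≡ 1 (mod 22), so this reads 1t ≡ 15 (mod 22). So t ≡ 15 (mod 22).
Taking t = 15 gives k = 1 + 23·15 = 346.
Indeed 346 ≡ 1 (mod 23) and 346 ≡ 16 (mod 22).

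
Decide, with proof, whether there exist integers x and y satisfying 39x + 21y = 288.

Since gcd(39, 21) = 3 and 288 = 3·96, Bézout's identity guarantees a solution.
Dividing through by 3 reduces the equation to 13x + 7y = 96.
Dividing repeatedly: 13 = 1·7 + 6, 7 = 1·6 + 1, 6 = 6·1 + 0.
Back-substituting, 1 = 7 − 1·6 = 7 − (13 − 1·7) = −13 + 2·7; that is, 13·(-1) + 7·2 = 1.
Scaling by 96 gives the particular solution (x, y) = (-96, 192).
The general solution is x = -96 + 7k, y = 192 − 13k; taking k = 14 gives the smaller pair x = 2, y = 10.
Indeed 39·2 + 21·10 = 78 + 210 = 288.

x = 2, y = 10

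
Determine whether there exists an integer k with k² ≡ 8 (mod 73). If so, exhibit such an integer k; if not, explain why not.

k = 64 works: 64² = 4096, and 4096 − 8 = 4088 = 56·73.

k = 64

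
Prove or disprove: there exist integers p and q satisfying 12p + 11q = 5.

12 and 11 are coprime, so 12p + 11q ranges over all of ℤ.
Run the Euclidean algorithm on 12 and 11: 12 = 1·11 + 1, 11 = 11·1 + 0.
Working back up the chain: 1 = 12 − 1·11. So 12·1 + 11·(-1) = 1.
Times 5: 12·5 + 11·(-5) = 5, so (5, -5) solves it.
Indeed 12·5 + 11·(-5) = 60 − 55 = 5.

p = 5, q = -5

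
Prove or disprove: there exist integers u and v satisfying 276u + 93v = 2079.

gcd(276, 93) = 3, and 3 divides 2079, so integer solutions exist.
Dividing through by 3 reduces the equation to 92u + 31v = 693.
Dividing repeatedly: 92 = 2·31 + 30, 31 = 1·30 + 1, 30 = 30·1 + 0.
Back-substituting, 1 = 31 − 1·30 = 31 − (92 − 2·31) = −92 + 3·31; that is, 92·(-1) + 31·3 = 1.
Times 693: 92·(-693) + 31·2079 = 693, so (-693, 2079) solves it.
Shifting by a multiple of (31, −92) keeps it a solution: u = -693 + 23·31 = 20, v = 2079 − 23·92 = -37.
Check: 276·20 + 93·(-37) = 5520 − 3441 = 2079. ✓

u = 20, v = -37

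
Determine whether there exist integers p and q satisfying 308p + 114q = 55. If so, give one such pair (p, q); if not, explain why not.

There are no such integers.

gcd(308, 114) = 2, so every integer of the form 308p + 114q is a multiple of 2.
However 55 leaves remainder 1 on division by 2.
So the equation is unsolvable over ℤ.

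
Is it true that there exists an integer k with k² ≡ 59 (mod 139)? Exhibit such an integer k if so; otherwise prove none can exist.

Apply Euler's criterion with the prime 139: 59 is a quadratic residue iff 59^69 ≡ 1 (mod 139), and a non-residue iff it is ≡ −1.
Squaring successively (mod 139): 59^2 = 3481 ≡ 6; 59^4 ≡ 6² = 36 ≡ 36; 59^8 ≡ 36² = 1296 ≡ 45; 59^16 ≡ 45² = 2025 ≡ 79; 59^32 ≡ 79² = 6241 ≡ 125; 59^64 ≡ 125² = 15625 ≡ 57.
Since 69 = 64 + 4 + 1, 59^69 ≡ 57 · 36 · 59; multiplying out mod 139: 57·36 = 2052 ≡ 106, then 106·59 = 6254 ≡ 138. Thus 59^69 ≡ 138 ≡ −1 (mod 139).
By Euler's criterion 59 is a quadratic non-residue mod 139: no k satisfies k² ≡ 59 (mod 139).

There is no such integer.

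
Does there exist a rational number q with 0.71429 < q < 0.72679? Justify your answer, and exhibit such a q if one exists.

Multiplying by 18: 18·0.71429 = 12.85722 and 18·0.72679 = 13.08222, so the integer 13 lies strictly between them.
Dividing back, 0.71429 < 13/18 < 0.72679, and 13/18 is rational.

q = 13/18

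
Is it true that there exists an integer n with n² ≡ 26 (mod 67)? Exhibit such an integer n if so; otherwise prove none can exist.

n = 48

n = 48 works: 48² = 2304, and 2304 − 26 = 2278 = 34·67.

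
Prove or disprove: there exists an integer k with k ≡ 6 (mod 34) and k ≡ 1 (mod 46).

No, no such integer exists.

Both moduli are multiples of 2 = gcd(34, 46), so any solution would satisfy k ≡ 6 and k ≡ 1 modulo 2 simultaneously.
But 6 mod 2 = 0 while 1 mod 2 = 1, a contradiction.
Therefore no such k exists.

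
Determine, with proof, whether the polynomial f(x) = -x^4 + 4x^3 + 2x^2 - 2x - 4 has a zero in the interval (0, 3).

f(0) = -4 and f(3) = 35, which have opposite signs.
Since f is a polynomial it is continuous on [0, 3].
By the Intermediate Value Theorem f must vanish at some point of (0, 3).

Yes, f has a root in the interval.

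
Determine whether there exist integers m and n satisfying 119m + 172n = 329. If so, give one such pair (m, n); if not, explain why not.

m = 23, n = -14

119 and 172 are coprime, so 119m + 172n ranges over all of ℤ.
Run the Euclidean algorithm on 172 and 119: 172 = 1·119 + 53, 119 = 2·53 + 13, 53 = 4·13 + 1, 13 = 13·1 + 0.
Back-substituting, 1 = 53 − 4·13 = 53 − 4·(119 − 2·53) = −4·119 + 9·53 = −4·119 + 9·(172 − 1·119) = 9·172 − 13·119; that is, 119·(-13) + 172·9 = 1.
Multiplying through by 329: m = (-13)·329 = -4277, n = 9·329 = 2961 is a solution.
Shifting by a multiple of (172, −119) keeps it a solution: m = -4277 + 25·172 = 23, n = 2961 − 25·119 = -14.
Check: 119·23 + 172·(-14) = 2737 − 2408 = 329. ✓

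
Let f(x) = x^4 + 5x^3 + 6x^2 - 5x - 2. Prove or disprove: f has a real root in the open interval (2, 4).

The endpoint values f(2) = 68 and f(4) = 650 are both positive. Claim: f(x) > 0 for every x in (2, 4).
Shift to the endpoint 2: with x = 2 + u (0 < u < 2), one computes f(2 + u) = u^4 + 13u^3 + 60u^2 + 111u + 68.
The nonzero coefficients here are all positive, so for u > 0 every term is positive (or zero), and the constant term 68 is strictly positive.
So f is strictly positive on (2, 4); no root exists in the interval.

No.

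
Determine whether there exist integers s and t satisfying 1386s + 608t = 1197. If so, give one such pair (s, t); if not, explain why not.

No, no such integers exist.

Both 1386 and 608 are divisible by gcd(1386, 608) = 2, hence so is any combination 1386s + 608t.
But 1197 = 2·598 + 1, so 2 ∤ 1197.
Therefore 1386s + 608t = 1197 has no solution in integers.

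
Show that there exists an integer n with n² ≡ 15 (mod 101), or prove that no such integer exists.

Apply Euler's criterion with the prime 101: 15 is a quadratic residue iff 15^50 ≡ 1 (mod 101), and a non-residue iff it is ≡ −1.
Squaring successively (mod 101): 15^2 = 225 ≡ 23; 15^4 ≡ 23² = 529 ≡ 24; 15^8 ≡ 24² = 576 ≡ 71; 15^16 ≡ 71² = 5041 ≡ 92; 15^32 ≡ 92² = 8464 ≡ 81.
Since 50 = 32 + 16 + 2, 15^50 ≡ 81 · 92 · 23; multiplying out mod 101: 81·92 = 7452 ≡ 79, then 79·23 = 1817 ≡ 100. Thus 15^50 ≡ 100 ≡ −1 (mod 101).
The value −1 means 15 is a non-residue modulo 101, so n² ≡ 15 (mod 101) is impossible.

There is no such integer.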